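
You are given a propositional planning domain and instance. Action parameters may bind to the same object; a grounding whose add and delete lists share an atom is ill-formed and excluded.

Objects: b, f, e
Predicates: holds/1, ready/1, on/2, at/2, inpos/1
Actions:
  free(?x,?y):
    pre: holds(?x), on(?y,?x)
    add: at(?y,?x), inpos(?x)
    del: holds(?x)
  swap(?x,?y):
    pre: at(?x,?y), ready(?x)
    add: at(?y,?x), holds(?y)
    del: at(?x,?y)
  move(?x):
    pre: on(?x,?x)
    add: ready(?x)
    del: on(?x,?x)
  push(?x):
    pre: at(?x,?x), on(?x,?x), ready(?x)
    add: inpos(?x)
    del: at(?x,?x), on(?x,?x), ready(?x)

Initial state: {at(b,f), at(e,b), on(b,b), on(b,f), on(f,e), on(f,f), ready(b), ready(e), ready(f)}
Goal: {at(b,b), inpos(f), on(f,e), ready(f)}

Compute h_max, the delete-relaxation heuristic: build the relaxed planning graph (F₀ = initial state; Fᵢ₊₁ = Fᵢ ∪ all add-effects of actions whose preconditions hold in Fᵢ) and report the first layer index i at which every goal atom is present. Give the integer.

F0 = init (9 atoms)
F1 = F0 ∪ {at(b,e), at(f,b), holds(b), holds(f)}  (13 atoms)
F2 = F1 ∪ {at(b,b), at(f,f), holds(e), inpos(b), inpos(f)}  (18 atoms)
goal ⊆ F2  ⇒  h_max = 2

2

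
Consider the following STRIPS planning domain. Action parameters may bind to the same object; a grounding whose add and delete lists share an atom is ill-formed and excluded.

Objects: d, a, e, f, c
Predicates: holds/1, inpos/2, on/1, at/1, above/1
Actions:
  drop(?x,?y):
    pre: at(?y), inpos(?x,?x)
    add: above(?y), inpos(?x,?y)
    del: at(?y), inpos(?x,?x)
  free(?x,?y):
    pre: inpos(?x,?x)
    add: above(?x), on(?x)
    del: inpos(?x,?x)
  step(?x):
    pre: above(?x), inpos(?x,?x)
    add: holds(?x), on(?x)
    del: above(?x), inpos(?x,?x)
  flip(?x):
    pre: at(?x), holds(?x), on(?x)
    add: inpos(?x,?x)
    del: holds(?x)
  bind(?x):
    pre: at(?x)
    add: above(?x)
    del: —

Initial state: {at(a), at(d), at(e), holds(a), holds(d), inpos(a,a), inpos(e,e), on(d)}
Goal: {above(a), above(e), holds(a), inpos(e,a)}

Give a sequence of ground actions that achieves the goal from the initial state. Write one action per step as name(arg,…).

drop(a,e); drop(e,a)

1. drop(a,e)  →  {above(e), at(a), at(d), holds(a), holds(d), inpos(a,e), inpos(e,e), on(d)}
2. drop(e,a)  →  {above(a), above(e), at(d), holds(a), holds(d), inpos(a,e), inpos(e,a), on(d)}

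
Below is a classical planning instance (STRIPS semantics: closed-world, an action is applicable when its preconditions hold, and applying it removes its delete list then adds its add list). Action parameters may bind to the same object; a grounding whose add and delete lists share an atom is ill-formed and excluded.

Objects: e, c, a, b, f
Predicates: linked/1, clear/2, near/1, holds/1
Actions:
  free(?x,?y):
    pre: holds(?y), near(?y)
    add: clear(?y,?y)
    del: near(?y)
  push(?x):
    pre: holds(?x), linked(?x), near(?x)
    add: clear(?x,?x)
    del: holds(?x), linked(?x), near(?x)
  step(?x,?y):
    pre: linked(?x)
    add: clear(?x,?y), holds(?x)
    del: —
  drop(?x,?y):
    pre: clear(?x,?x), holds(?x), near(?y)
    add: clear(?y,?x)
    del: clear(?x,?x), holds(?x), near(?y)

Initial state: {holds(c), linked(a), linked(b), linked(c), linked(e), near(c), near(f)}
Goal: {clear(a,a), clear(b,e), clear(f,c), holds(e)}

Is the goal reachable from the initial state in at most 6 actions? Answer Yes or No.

Yes

1. free(e,c)  →  {clear(c,c), holds(c), linked(a), linked(b), linked(c), linked(e), near(f)}
2. step(e,e)  →  {clear(c,c), clear(e,e), holds(c), holds(e), linked(a), linked(b), linked(c), linked(e), near(f)}
3. step(a,a)  →  {clear(a,a), clear(c,c), clear(e,e), holds(a), holds(c), holds(e), linked(a), linked(b), linked(c), linked(e), near(f)}
4. step(b,e)  →  {clear(a,a), clear(b,e), clear(c,c), clear(e,e), holds(a), holds(b), holds(c), holds(e), linked(a), linked(b), linked(c), linked(e), near(f)}
5. drop(c,f)  →  {clear(a,a), clear(b,e), clear(e,e), clear(f,c), holds(a), holds(b), holds(e), linked(a), linked(b), linked(c), linked(e)}
optimal plan length = 5; 5 ≤ 6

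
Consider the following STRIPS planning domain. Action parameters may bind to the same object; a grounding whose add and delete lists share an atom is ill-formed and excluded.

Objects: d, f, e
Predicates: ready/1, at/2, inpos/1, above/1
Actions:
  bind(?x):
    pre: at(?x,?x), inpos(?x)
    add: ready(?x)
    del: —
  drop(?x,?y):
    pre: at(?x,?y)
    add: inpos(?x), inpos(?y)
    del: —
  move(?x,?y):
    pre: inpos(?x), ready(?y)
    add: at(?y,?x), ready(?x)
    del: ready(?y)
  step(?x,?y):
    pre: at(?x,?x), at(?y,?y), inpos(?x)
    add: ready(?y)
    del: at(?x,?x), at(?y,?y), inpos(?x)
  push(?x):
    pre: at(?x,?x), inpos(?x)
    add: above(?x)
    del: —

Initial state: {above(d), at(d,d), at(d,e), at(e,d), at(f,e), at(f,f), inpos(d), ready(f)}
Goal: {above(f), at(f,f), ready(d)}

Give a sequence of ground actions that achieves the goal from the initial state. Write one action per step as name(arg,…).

bind(d); drop(f,f); push(f)

1. bind(d)  →  {above(d), at(d,d), at(d,e), at(e,d), at(f,e), at(f,f), inpos(d), ready(d), ready(f)}
2. drop(f,f)  →  {above(d), at(d,d), at(d,e), at(e,d), at(f,e), at(f,f), inpos(d), inpos(f), ready(d), ready(f)}
3. push(f)  →  {above(d), above(f), at(d,d), at(d,e), at(e,d), at(f,e), at(f,f), inpos(d), inpos(f), ready(d), ready(f)}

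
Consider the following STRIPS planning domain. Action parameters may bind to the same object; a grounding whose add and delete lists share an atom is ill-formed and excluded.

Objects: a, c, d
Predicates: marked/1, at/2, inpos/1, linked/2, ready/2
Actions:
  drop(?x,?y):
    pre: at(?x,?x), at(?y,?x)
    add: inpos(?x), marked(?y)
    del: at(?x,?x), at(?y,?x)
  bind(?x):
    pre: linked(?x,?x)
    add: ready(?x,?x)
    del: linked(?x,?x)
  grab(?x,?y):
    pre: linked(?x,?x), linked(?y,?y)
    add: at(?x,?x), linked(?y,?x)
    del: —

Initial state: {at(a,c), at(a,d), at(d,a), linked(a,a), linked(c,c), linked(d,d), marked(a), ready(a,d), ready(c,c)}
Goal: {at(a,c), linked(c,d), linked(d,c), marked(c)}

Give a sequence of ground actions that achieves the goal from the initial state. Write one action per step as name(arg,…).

1. grab(c,d)  →  {at(a,c), at(a,d), at(c,c), at(d,a), linked(a,a), linked(c,c), linked(d,c), linked(d,d), marked(a), ready(a,d), ready(c,c)}
2. drop(c,c)  →  {at(a,c), at(a,d), at(d,a), inpos(c), linked(a,a), linked(c,c), linked(d,c), linked(d,d), marked(a), marked(c), ready(a,d), ready(c,c)}
3. grab(d,c)  →  {at(a,c), at(a,d), at(d,a), at(d,d), inpos(c), linked(a,a), linked(c,c), linked(c,d), linked(d,c), linked(d,d), marked(a), marked(c), ready(a,d), ready(c,c)}

grab(c,d); drop(c,c); grab(d,c)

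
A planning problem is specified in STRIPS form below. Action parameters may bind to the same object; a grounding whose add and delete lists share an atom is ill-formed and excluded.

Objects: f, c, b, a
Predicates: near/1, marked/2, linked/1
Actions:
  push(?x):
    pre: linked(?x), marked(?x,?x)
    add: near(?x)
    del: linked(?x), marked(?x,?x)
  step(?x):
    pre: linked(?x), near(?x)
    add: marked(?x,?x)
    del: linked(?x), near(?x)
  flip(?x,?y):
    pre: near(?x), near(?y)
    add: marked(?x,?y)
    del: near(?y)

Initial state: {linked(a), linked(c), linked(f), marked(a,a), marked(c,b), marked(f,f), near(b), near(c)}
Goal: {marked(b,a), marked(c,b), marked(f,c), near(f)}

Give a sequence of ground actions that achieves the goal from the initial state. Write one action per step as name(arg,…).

1. push(f)  →  {linked(a), linked(c), marked(a,a), marked(c,b), near(b), near(c), near(f)}
2. push(a)  →  {linked(c), marked(c,b), near(a), near(b), near(c), near(f)}
3. flip(f,c)  →  {linked(c), marked(c,b), marked(f,c), near(a), near(b), near(f)}
4. flip(b,a)  →  {linked(c), marked(b,a), marked(c,b), marked(f,c), near(b), near(f)}

push(f); push(a); flip(f,c); flip(b,a)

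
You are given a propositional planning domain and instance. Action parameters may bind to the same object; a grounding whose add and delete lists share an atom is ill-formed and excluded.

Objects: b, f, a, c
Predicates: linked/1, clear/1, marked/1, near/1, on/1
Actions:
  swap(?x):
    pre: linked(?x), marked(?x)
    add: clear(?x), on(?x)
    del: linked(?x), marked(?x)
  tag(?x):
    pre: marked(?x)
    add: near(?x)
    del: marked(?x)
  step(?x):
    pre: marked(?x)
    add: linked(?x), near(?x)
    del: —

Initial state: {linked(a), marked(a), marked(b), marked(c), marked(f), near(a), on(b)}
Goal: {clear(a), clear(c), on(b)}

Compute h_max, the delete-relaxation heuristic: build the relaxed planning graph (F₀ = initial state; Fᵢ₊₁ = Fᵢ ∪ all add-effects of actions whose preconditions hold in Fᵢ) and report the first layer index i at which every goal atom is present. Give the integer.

2

F0 = init (7 atoms)
F1 = F0 ∪ {clear(a), linked(b), linked(c), linked(f), near(b), near(c), near(f), on(a)}  (15 atoms)
F2 = F1 ∪ {clear(b), clear(c), clear(f), on(c), on(f)}  (20 atoms)
goal ⊆ F2  ⇒  h_max = 2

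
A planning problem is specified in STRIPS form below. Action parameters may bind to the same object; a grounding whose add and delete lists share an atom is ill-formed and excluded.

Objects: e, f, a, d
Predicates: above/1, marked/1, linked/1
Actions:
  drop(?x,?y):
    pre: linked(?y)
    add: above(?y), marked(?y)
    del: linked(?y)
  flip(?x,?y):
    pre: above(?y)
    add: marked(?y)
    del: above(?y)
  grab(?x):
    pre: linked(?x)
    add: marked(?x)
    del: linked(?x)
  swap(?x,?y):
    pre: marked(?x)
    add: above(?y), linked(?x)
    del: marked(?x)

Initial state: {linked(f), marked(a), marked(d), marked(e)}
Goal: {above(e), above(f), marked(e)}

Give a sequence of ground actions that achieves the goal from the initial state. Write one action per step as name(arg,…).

drop(e,f); swap(f,e)

1. drop(e,f)  →  {above(f), marked(a), marked(d), marked(e), marked(f)}
2. swap(f,e)  →  {above(e), above(f), linked(f), marked(a), marked(d), marked(e)}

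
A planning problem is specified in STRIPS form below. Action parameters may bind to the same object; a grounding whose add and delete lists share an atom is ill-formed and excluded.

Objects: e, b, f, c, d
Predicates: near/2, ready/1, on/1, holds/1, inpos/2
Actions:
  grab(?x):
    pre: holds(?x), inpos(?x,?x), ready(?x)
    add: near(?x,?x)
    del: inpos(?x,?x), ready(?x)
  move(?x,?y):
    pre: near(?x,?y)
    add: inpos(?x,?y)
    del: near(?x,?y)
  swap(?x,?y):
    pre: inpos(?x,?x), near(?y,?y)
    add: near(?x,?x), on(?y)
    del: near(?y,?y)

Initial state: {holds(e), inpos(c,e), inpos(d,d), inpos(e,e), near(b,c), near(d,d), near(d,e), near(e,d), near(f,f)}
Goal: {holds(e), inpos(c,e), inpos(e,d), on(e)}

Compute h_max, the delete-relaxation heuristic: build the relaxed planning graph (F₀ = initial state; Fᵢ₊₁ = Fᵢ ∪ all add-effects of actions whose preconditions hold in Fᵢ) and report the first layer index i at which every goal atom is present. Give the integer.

2

F0 = init (9 atoms)
F1 = F0 ∪ {inpos(b,c), inpos(d,e), inpos(e,d), inpos(f,f), near(e,e), on(d), on(f)}  (16 atoms)
F2 = F1 ∪ {on(e)}  (17 atoms)
goal ⊆ F2  ⇒  h_max = 2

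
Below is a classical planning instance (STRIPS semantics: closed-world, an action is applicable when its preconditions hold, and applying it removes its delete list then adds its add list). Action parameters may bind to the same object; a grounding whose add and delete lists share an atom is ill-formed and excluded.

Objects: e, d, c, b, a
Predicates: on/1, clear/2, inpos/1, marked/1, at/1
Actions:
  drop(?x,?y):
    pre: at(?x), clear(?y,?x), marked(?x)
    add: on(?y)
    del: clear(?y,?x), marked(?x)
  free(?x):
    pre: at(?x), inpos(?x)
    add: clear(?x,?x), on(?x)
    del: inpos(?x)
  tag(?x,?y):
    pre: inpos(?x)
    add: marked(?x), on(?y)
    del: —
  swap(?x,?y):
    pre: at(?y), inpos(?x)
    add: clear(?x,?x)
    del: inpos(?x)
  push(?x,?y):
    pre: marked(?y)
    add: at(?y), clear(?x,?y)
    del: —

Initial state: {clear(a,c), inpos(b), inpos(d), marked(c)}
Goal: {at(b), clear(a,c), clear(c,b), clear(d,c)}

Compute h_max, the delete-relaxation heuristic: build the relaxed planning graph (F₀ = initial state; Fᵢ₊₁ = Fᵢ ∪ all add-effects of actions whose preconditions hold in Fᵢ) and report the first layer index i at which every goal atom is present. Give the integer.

F0 = init (4 atoms)
F1 = F0 ∪ {at(c), clear(b,c), clear(c,c), clear(d,c), clear(e,c), marked(b), marked(d), on(a), on(b), on(c), on(d), on(e)}  (16 atoms)
F2 = F1 ∪ {at(b), at(d), clear(a,b), clear(a,d), clear(b,b), clear(b,d), clear(c,b), clear(c,d), clear(d,b), clear(d,d), clear(e,b), clear(e,d)}  (28 atoms)
goal ⊆ F2  ⇒  h_max = 2

2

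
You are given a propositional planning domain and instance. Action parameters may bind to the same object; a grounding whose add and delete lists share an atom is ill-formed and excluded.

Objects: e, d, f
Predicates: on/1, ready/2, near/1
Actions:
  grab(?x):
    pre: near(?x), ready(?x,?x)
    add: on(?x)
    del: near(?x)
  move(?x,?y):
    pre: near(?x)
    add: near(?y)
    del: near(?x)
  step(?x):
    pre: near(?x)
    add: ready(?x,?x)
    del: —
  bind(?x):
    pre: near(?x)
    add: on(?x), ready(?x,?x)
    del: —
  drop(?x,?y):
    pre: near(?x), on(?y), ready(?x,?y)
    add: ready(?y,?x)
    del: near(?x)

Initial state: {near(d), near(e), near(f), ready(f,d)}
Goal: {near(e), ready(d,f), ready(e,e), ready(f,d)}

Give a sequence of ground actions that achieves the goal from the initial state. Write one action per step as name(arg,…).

step(e); bind(d); drop(f,d)

1. step(e)  →  {near(d), near(e), near(f), ready(e,e), ready(f,d)}
2. bind(d)  →  {near(d), near(e), near(f), on(d), ready(d,d), ready(e,e), ready(f,d)}
3. drop(f,d)  →  {near(d), near(e), on(d), ready(d,d), ready(d,f), ready(e,e), ready(f,d)}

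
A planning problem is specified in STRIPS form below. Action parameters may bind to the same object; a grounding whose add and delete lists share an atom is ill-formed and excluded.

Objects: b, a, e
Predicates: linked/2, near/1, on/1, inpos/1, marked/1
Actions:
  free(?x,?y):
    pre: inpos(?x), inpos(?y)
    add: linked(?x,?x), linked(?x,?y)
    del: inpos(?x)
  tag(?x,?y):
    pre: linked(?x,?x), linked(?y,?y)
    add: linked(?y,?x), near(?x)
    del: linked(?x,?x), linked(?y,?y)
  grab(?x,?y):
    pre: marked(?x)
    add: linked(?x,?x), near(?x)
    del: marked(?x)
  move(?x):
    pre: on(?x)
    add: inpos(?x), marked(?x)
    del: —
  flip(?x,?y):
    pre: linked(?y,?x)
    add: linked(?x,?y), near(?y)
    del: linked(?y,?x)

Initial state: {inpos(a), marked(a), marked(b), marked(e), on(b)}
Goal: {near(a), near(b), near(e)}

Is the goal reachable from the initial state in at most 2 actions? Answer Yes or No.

1. grab(b,b)  →  {inpos(a), linked(b,b), marked(a), marked(e), near(b), on(b)}
2. grab(a,b)  →  {inpos(a), linked(a,a), linked(b,b), marked(e), near(a), near(b), on(b)}
3. grab(e,b)  →  {inpos(a), linked(a,a), linked(b,b), linked(e,e), near(a), near(b), near(e), on(b)}
optimal plan length = 3; 3 > 2

No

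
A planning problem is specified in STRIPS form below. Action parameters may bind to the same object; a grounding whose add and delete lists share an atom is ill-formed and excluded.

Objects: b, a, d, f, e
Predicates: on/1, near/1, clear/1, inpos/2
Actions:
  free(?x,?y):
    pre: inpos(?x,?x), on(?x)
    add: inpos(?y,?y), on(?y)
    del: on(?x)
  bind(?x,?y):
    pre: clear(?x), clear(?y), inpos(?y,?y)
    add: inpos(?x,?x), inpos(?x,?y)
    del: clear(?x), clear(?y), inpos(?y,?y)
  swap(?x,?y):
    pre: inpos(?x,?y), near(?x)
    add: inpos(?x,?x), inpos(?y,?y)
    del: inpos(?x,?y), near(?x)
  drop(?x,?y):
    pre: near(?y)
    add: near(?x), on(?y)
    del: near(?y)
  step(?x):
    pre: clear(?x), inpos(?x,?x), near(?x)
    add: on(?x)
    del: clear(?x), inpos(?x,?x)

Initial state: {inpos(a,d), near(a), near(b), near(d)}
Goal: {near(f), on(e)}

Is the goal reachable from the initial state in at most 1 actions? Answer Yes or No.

1. drop(e,b)  →  {inpos(a,d), near(a), near(d), near(e), on(b)}
2. drop(f,e)  →  {inpos(a,d), near(a), near(d), near(f), on(b), on(e)}
optimal plan length = 2; 2 > 1

No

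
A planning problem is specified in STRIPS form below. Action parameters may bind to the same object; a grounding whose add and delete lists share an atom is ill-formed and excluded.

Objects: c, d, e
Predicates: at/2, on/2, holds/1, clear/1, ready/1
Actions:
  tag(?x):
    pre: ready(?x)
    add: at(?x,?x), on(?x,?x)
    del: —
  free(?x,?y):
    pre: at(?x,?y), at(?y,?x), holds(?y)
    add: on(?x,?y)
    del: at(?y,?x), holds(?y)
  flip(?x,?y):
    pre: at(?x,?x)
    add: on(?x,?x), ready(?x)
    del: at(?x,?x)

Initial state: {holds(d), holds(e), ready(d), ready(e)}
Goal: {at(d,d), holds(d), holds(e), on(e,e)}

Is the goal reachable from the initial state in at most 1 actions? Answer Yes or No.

1. tag(d)  →  {at(d,d), holds(d), holds(e), on(d,d), ready(d), ready(e)}
2. tag(e)  →  {at(d,d), at(e,e), holds(d), holds(e), on(d,d), on(e,e), ready(d), ready(e)}
optimal plan length = 2; 2 > 1

No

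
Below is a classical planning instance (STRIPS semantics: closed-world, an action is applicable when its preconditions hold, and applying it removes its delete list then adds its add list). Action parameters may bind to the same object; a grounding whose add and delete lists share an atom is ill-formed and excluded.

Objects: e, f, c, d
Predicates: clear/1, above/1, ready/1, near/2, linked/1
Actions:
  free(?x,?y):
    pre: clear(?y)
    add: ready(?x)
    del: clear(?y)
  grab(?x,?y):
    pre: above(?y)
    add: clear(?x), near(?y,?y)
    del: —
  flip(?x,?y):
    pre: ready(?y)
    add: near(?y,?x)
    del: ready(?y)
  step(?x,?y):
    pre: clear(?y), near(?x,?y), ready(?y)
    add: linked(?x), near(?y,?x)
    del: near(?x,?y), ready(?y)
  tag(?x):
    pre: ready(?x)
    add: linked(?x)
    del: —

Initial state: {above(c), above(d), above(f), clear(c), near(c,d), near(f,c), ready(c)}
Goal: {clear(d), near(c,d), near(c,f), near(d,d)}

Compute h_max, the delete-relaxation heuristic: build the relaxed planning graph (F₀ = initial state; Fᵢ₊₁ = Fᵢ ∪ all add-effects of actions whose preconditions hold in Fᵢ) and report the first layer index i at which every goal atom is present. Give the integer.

1

F0 = init (7 atoms)
F1 = F0 ∪ {clear(d), clear(e), clear(f), linked(c), linked(f), near(c,c), near(c,e), near(c,f), near(d,d), near(f,f), ready(d), ready(e), ready(f)}  (20 atoms)
goal ⊆ F1  ⇒  h_max = 1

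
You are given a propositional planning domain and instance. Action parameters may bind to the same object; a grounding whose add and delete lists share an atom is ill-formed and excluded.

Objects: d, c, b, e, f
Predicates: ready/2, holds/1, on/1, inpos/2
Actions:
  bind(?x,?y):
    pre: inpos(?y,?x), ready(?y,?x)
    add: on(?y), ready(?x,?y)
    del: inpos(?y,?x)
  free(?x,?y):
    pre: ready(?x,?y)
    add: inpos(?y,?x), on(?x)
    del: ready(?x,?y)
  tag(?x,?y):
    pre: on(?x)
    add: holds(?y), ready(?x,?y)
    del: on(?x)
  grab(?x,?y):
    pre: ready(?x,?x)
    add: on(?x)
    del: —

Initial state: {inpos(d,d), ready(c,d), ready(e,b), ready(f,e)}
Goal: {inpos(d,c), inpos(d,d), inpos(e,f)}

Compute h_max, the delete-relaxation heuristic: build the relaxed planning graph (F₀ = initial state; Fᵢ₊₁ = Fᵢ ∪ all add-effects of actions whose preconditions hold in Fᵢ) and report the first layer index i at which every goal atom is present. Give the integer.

1

F0 = init (4 atoms)
F1 = F0 ∪ {inpos(b,e), inpos(d,c), inpos(e,f), on(c), on(e), on(f)}  (10 atoms)
goal ⊆ F1  ⇒  h_max = 1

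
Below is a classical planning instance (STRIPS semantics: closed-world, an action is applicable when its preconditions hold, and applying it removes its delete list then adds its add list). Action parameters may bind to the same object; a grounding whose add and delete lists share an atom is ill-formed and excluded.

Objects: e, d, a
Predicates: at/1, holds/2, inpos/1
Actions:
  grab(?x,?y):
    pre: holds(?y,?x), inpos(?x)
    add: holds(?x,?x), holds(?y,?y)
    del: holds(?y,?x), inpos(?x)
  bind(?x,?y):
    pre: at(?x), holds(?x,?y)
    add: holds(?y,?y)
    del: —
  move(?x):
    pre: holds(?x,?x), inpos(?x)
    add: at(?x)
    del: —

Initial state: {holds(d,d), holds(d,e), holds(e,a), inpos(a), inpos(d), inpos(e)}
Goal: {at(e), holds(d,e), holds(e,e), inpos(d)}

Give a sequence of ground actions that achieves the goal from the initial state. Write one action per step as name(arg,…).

grab(a,e); move(e)

1. grab(a,e)  →  {holds(a,a), holds(d,d), holds(d,e), holds(e,e), inpos(d), inpos(e)}
2. move(e)  →  {at(e), holds(a,a), holds(d,d), holds(d,e), holds(e,e), inpos(d), inpos(e)}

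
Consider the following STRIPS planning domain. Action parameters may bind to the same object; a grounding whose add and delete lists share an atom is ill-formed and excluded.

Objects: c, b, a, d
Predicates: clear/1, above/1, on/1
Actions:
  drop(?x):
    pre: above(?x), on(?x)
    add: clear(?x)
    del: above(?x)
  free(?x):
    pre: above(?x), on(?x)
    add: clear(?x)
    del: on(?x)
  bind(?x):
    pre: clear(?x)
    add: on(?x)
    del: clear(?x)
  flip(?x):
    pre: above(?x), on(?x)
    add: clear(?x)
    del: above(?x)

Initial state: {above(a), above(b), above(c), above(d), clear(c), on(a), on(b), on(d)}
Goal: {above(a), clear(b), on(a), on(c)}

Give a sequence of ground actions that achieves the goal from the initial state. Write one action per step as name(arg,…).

1. drop(b)  →  {above(a), above(c), above(d), clear(b), clear(c), on(a), on(b), on(d)}
2. bind(c)  →  {above(a), above(c), above(d), clear(b), on(a), on(b), on(c), on(d)}

drop(b); bind(c)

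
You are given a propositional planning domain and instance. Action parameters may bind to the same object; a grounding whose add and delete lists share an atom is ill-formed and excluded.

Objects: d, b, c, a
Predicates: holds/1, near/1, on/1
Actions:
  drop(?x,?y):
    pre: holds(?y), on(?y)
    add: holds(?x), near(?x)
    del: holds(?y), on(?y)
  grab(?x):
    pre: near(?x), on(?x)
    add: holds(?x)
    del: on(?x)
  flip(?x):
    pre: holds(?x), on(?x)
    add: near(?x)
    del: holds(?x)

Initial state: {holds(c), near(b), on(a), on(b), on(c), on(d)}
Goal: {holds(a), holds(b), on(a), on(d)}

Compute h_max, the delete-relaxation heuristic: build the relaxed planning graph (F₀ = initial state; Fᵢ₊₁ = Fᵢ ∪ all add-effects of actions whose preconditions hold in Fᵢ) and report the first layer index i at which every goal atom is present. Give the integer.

F0 = init (6 atoms)
F1 = F0 ∪ {holds(a), holds(b), holds(d), near(a), near(c), near(d)}  (12 atoms)
goal ⊆ F1  ⇒  h_max = 1

1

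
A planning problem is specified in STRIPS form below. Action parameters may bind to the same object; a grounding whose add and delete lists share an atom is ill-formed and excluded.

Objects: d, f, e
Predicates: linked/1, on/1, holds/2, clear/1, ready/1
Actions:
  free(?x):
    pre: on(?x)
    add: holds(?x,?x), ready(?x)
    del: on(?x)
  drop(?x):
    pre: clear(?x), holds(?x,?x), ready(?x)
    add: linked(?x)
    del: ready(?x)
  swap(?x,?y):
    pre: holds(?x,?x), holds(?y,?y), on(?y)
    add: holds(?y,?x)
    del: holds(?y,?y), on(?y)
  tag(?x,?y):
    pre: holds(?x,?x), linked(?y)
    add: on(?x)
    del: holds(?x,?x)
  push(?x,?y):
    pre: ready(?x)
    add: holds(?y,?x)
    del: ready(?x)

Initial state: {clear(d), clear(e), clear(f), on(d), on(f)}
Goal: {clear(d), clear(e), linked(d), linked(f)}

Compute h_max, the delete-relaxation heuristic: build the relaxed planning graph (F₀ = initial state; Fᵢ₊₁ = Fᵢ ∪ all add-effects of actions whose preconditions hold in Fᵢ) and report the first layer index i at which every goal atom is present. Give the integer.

2

F0 = init (5 atoms)
F1 = F0 ∪ {holds(d,d), holds(f,f), ready(d), ready(f)}  (9 atoms)
F2 = F1 ∪ {holds(d,f), holds(e,d), holds(e,f), holds(f,d), linked(d), linked(f)}  (15 atoms)
goal ⊆ F2  ⇒  h_max = 2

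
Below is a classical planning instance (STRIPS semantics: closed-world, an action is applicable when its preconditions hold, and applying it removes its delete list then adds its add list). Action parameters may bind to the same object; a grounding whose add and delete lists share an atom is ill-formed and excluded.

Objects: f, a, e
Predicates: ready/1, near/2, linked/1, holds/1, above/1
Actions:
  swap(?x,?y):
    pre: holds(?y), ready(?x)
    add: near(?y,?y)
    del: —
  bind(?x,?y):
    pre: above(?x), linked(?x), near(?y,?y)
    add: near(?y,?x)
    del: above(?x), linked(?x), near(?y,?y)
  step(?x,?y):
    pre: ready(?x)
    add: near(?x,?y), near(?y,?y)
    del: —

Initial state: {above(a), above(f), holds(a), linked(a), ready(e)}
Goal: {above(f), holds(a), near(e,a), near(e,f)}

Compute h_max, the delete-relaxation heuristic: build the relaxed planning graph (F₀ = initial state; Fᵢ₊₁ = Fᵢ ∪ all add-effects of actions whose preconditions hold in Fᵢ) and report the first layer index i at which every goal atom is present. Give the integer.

F0 = init (5 atoms)
F1 = F0 ∪ {near(a,a), near(e,a), near(e,e), near(e,f), near(f,f)}  (10 atoms)
goal ⊆ F1  ⇒  h_max = 1

1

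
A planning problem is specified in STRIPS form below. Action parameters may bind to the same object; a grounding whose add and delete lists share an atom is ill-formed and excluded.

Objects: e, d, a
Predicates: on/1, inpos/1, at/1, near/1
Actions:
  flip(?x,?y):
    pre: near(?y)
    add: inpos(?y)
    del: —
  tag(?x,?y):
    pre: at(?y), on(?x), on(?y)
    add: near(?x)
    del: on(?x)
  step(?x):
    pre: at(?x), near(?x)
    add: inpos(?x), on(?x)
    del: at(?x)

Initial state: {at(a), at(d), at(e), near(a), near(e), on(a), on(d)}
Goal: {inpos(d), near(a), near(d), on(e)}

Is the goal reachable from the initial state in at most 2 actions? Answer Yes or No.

1. tag(d,d)  →  {at(a), at(d), at(e), near(a), near(d), near(e), on(a)}
2. flip(e,d)  →  {at(a), at(d), at(e), inpos(d), near(a), near(d), near(e), on(a)}
3. step(e)  →  {at(a), at(d), inpos(d), inpos(e), near(a), near(d), near(e), on(a), on(e)}
optimal plan length = 3; 3 > 2

No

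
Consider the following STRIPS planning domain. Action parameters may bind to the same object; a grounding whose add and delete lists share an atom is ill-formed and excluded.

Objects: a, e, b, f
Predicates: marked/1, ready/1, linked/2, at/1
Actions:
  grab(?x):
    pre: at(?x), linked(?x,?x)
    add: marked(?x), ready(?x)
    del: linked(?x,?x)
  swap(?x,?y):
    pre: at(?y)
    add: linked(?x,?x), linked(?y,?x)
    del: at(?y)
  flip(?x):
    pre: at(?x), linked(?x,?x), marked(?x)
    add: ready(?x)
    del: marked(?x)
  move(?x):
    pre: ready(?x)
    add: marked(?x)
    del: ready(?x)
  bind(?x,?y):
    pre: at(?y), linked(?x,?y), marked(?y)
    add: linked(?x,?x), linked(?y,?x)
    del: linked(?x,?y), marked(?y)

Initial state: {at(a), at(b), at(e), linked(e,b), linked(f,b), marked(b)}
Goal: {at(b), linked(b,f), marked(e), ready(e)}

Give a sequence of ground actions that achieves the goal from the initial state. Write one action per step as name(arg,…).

1. swap(e,a)  →  {at(b), at(e), linked(a,e), linked(e,b), linked(e,e), linked(f,b), marked(b)}
2. grab(e)  →  {at(b), at(e), linked(a,e), linked(e,b), linked(f,b), marked(b), marked(e), ready(e)}
3. bind(f,b)  →  {at(b), at(e), linked(a,e), linked(b,f), linked(e,b), linked(f,f), marked(e), ready(e)}

swap(e,a); grab(e); bind(f,b)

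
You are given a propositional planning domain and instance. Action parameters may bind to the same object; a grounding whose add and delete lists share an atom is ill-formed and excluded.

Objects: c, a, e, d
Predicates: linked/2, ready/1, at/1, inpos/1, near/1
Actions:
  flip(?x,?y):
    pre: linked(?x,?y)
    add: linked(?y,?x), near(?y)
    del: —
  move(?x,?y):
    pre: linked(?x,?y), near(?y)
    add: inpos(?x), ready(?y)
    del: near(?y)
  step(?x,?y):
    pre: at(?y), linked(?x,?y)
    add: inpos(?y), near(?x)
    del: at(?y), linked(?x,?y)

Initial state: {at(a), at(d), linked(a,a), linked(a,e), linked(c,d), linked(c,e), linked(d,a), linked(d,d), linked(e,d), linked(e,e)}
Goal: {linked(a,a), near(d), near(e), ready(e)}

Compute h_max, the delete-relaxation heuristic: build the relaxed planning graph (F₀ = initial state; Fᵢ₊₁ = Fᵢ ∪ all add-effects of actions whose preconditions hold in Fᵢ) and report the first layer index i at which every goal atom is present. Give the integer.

2

F0 = init (10 atoms)
F1 = F0 ∪ {inpos(a), inpos(d), linked(a,d), linked(d,c), linked(d,e), linked(e,a), linked(e,c), near(a), near(c), near(d), near(e)}  (21 atoms)
F2 = F1 ∪ {inpos(c), inpos(e), ready(a), ready(c), ready(d), ready(e)}  (27 atoms)
goal ⊆ F2  ⇒  h_max = 2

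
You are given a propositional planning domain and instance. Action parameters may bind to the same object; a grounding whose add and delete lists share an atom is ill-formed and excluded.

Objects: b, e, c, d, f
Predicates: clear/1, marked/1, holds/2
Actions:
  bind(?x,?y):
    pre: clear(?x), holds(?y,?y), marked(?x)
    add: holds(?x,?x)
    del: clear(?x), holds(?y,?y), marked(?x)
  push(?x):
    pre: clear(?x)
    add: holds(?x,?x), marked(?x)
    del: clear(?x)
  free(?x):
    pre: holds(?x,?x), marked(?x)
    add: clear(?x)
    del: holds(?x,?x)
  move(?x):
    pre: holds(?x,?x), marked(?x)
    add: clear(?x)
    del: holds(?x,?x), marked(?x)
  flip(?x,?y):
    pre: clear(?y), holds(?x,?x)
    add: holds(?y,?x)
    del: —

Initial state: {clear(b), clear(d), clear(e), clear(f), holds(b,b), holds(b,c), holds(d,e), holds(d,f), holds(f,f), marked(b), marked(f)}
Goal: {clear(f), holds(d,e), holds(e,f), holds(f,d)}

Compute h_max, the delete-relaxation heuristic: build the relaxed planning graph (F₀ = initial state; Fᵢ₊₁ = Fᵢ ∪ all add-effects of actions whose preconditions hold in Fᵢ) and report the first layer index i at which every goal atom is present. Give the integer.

F0 = init (11 atoms)
F1 = F0 ∪ {holds(b,f), holds(d,b), holds(d,d), holds(e,b), holds(e,e), holds(e,f), holds(f,b), marked(d), marked(e)}  (20 atoms)
F2 = F1 ∪ {holds(b,d), holds(b,e), holds(e,d), holds(f,d), holds(f,e)}  (25 atoms)
goal ⊆ F2  ⇒  h_max = 2

2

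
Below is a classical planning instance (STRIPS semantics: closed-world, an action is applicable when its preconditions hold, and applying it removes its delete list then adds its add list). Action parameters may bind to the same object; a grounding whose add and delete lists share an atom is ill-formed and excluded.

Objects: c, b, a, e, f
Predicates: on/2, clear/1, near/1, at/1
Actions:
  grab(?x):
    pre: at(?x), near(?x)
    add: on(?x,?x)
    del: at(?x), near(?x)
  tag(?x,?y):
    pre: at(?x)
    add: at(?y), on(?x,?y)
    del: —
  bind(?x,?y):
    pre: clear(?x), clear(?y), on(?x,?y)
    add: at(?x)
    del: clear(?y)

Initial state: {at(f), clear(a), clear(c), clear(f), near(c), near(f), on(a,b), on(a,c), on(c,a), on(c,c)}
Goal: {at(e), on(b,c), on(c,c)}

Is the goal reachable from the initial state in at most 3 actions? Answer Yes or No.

Yes

1. tag(f,b)  →  {at(b), at(f), clear(a), clear(c), clear(f), near(c), near(f), on(a,b), on(a,c), on(c,a), on(c,c), on(f,b)}
2. tag(b,c)  →  {at(b), at(c), at(f), clear(a), clear(c), clear(f), near(c), near(f), on(a,b), on(a,c), on(b,c), on(c,a), on(c,c), on(f,b)}
3. tag(c,e)  →  {at(b), at(c), at(e), at(f), clear(a), clear(c), clear(f), near(c), near(f), on(a,b), on(a,c), on(b,c), on(c,a), on(c,c), on(c,e), on(f,b)}
optimal plan length = 3; 3 ≤ 3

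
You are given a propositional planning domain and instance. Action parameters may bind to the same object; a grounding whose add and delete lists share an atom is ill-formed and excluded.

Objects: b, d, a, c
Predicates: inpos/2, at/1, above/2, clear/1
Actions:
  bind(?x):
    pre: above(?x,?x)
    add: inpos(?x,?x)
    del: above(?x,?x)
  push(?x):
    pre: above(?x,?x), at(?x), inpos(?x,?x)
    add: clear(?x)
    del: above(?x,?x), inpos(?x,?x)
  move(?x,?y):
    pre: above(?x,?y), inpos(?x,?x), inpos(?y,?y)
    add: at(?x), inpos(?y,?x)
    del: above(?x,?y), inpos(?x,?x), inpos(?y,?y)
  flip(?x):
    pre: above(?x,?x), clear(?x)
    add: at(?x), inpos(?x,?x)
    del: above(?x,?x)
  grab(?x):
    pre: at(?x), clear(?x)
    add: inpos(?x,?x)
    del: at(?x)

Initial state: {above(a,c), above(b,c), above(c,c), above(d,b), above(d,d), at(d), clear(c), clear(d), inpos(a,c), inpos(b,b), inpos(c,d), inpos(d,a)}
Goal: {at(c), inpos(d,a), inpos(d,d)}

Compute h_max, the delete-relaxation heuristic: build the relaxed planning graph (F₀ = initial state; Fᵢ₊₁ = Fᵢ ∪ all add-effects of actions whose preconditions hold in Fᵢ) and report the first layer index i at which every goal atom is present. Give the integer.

1

F0 = init (12 atoms)
F1 = F0 ∪ {at(c), inpos(c,c), inpos(d,d)}  (15 atoms)
goal ⊆ F1  ⇒  h_max = 1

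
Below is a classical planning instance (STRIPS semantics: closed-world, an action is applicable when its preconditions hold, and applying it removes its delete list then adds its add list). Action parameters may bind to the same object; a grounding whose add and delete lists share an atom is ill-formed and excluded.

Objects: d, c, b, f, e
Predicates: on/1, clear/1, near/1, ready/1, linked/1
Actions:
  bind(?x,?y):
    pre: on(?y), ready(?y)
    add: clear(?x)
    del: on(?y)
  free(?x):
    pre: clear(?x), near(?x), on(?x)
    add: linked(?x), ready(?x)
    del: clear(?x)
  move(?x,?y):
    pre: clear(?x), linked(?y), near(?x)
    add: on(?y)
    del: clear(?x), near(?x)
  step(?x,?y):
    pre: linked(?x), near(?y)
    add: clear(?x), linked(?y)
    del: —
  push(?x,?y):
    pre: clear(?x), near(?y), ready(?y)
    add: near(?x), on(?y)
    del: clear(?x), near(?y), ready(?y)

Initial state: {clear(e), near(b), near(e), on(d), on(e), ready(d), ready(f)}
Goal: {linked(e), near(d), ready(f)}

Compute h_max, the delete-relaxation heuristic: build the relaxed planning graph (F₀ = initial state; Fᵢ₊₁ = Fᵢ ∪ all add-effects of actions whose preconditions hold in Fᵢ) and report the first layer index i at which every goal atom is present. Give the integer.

F0 = init (7 atoms)
F1 = F0 ∪ {clear(b), clear(c), clear(d), clear(f), linked(e), ready(e)}  (13 atoms)
F2 = F1 ∪ {linked(b), near(c), near(d), near(f)}  (17 atoms)
goal ⊆ F2  ⇒  h_max = 2

2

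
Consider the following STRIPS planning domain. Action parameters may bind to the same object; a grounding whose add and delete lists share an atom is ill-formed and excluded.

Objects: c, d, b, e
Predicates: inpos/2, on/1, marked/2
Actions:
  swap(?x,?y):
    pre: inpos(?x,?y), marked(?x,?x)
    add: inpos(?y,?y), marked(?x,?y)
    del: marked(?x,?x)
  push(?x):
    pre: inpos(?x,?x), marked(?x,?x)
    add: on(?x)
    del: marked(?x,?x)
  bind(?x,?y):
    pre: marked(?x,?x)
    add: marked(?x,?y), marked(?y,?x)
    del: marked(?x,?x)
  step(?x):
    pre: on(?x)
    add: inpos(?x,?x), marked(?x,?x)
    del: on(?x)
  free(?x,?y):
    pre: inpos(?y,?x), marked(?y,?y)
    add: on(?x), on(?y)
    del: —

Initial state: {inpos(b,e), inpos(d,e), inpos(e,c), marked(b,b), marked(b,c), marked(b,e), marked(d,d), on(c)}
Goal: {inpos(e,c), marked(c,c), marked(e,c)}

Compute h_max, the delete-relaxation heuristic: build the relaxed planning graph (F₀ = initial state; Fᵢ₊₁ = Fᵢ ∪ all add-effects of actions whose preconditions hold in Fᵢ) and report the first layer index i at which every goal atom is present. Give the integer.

2

F0 = init (8 atoms)
F1 = F0 ∪ {inpos(c,c), inpos(e,e), marked(b,d), marked(c,b), marked(c,c), marked(c,d), marked(d,b), marked(d,c), marked(d,e), marked(e,b), marked(e,d), on(b), on(d), on(e)}  (22 atoms)
F2 = F1 ∪ {inpos(b,b), inpos(d,d), marked(c,e), marked(e,c), marked(e,e)}  (27 atoms)
goal ⊆ F2  ⇒  h_max = 2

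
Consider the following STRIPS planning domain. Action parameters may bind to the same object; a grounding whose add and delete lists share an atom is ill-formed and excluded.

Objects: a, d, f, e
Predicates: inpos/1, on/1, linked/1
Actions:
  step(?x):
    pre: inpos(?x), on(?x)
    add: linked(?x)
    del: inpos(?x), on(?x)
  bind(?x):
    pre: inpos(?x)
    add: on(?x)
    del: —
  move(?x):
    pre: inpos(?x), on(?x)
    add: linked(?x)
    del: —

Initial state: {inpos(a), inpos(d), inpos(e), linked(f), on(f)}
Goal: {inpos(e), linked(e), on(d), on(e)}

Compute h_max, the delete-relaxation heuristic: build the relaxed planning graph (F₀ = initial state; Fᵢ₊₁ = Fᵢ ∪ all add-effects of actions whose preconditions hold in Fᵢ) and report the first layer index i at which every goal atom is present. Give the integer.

2

F0 = init (5 atoms)
F1 = F0 ∪ {on(a), on(d), on(e)}  (8 atoms)
F2 = F1 ∪ {linked(a), linked(d), linked(e)}  (11 atoms)
goal ⊆ F2  ⇒  h_max = 2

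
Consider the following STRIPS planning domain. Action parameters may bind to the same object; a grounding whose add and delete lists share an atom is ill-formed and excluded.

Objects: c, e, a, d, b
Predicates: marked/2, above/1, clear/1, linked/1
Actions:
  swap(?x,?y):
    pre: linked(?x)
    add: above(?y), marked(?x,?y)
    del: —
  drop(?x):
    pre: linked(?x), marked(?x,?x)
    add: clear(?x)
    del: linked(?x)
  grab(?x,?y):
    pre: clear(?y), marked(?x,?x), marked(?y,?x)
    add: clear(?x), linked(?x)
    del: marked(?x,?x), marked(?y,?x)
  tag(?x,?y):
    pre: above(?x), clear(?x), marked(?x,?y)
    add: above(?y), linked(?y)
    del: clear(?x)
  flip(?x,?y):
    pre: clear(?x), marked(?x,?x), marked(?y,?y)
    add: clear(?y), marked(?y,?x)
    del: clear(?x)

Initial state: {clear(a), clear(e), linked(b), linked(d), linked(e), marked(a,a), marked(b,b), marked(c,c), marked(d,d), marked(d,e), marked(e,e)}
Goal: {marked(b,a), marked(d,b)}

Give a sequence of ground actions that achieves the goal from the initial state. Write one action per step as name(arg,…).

swap(d,b); swap(b,a)

1. swap(d,b)  →  {above(b), clear(a), clear(e), linked(b), linked(d), linked(e), marked(a,a), marked(b,b), marked(c,c), marked(d,b), marked(d,d), marked(d,e), marked(e,e)}
2. swap(b,a)  →  {above(a), above(b), clear(a), clear(e), linked(b), linked(d), linked(e), marked(a,a), marked(b,a), marked(b,b), marked(c,c), marked(d,b), marked(d,d), marked(d,e), marked(e,e)}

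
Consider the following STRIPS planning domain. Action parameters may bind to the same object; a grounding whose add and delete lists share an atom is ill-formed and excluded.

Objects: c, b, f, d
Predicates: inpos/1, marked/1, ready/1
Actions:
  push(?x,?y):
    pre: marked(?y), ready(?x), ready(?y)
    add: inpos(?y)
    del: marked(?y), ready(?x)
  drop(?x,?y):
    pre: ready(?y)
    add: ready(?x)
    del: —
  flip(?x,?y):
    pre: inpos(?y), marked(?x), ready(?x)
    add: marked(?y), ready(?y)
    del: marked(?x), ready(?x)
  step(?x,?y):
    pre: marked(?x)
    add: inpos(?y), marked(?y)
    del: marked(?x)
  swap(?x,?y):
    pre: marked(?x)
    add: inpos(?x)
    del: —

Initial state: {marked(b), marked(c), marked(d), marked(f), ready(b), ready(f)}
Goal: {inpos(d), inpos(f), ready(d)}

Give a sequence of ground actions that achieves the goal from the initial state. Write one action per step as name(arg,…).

1. push(b,f)  →  {inpos(f), marked(b), marked(c), marked(d), ready(f)}
2. drop(d,f)  →  {inpos(f), marked(b), marked(c), marked(d), ready(d), ready(f)}
3. push(f,d)  →  {inpos(d), inpos(f), marked(b), marked(c), ready(d)}

push(b,f); drop(d,f); push(f,d)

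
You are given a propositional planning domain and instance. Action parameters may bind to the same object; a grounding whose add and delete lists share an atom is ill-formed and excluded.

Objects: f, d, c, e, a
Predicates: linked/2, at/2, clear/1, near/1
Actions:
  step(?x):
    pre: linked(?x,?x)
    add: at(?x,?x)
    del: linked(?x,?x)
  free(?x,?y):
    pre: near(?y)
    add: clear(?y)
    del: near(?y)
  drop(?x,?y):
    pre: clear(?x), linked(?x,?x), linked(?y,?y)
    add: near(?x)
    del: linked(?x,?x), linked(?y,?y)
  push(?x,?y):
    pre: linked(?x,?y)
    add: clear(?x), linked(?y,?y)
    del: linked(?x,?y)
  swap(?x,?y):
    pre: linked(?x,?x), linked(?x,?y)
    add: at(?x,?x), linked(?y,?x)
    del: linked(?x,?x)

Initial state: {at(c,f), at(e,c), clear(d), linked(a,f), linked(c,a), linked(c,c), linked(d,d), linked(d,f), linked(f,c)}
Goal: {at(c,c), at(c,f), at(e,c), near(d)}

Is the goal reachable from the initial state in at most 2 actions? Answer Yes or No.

1. step(c)  →  {at(c,c), at(c,f), at(e,c), clear(d), linked(a,f), linked(c,a), linked(d,d), linked(d,f), linked(f,c)}
2. drop(d,d)  →  {at(c,c), at(c,f), at(e,c), clear(d), linked(a,f), linked(c,a), linked(d,f), linked(f,c), near(d)}
optimal plan length = 2; 2 ≤ 2

Yes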